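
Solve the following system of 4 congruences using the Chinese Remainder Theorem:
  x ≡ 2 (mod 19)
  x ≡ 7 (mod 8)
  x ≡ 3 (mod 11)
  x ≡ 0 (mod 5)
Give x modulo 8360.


Product of moduli M = 19 · 8 · 11 · 5 = 8360.
Merge one congruence at a time:
  Start: x ≡ 2 (mod 19).
  Combine with x ≡ 7 (mod 8); new modulus lcm = 152.
    Write x = 2 + 19·t and substitute into x ≡ 7 (mod 8): 19·t ≡ 7 − 2 = 5 (mod 8).
    Reduce coefficients mod 8: 3·t ≡ 5 (mod 8).
    The inverse of 3 mod 8 is 3 (since 3·3 = 9 = 1·8 + 1), so t ≡ 3·5 = 15 ≡ 7 (mod 8).
    Then x = 2 + 19·7 = 135, valid modulo lcm(19, 8) = 152: x ≡ 135 (mod 152).
  Combine with x ≡ 3 (mod 11); new modulus lcm = 1672.
    Write x = 135 + 152·t and substitute into x ≡ 3 (mod 11): 152·t ≡ 3 − 135 = -132 (mod 11).
    Reduce coefficients mod 11: 9·t ≡ 0 (mod 11).
    The inverse of 9 mod 11 is 5 (since 9·5 = 45 = 4·11 + 1), so t ≡ 5·0 = 0 ≡ 0 (mod 11).
    Then x = 135 + 152·0 = 135, valid modulo lcm(152, 11) = 1672: x ≡ 135 (mod 1672).
  Combine with x ≡ 0 (mod 5); new modulus lcm = 8360.
    Write x = 135 + 1672·t and substitute into x ≡ 0 (mod 5): 1672·t ≡ 0 − 135 = -135 (mod 5).
    Reduce coefficients mod 5: 2·t ≡ 0 (mod 5).
    The inverse of 2 mod 5 is 3 (since 2·3 = 6 = 1·5 + 1), so t ≡ 3·0 = 0 ≡ 0 (mod 5).
    Then x = 135 + 1672·0 = 135, valid modulo lcm(1672, 5) = 8360: x ≡ 135 (mod 8360).
Verify against each original: 135 mod 19 = 2, 135 mod 8 = 7, 135 mod 11 = 3, 135 mod 5 = 0.

x ≡ 135 (mod 8360).


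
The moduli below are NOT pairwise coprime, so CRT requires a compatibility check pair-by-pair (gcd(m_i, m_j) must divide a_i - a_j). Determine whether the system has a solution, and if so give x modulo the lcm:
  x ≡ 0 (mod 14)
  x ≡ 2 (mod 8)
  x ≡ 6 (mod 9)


Moduli 14, 8, 9 are not pairwise coprime, so CRT works modulo lcm(m_i) when all pairwise compatibility conditions hold.
Pairwise compatibility: gcd(m_i, m_j) must divide a_i - a_j for every pair.
Merge one congruence at a time:
  Start: x ≡ 0 (mod 14).
  Combine with x ≡ 2 (mod 8): gcd(14, 8) = 2; 2 - 0 = 2, which IS divisible by 2, so compatible.
    Write x = 0 + 14·t and substitute into x ≡ 2 (mod 8): 14·t ≡ 2 − 0 = 2 (mod 8).
    Divide the congruence (and modulus) by g = 2: 7·t ≡ 1 (mod 4).
    Reduce coefficients mod 4: 3·t ≡ 1 (mod 4).
    The inverse of 3 mod 4 is 3 (since 3·3 = 9 = 2·4 + 1), so t ≡ 3·1 = 3 ≡ 3 (mod 4).
    Then x = 0 + 14·3 = 42, valid modulo lcm(14, 8) = 56: x ≡ 42 (mod 56).
  Combine with x ≡ 6 (mod 9): gcd(56, 9) = 1; 6 - 42 = -36, which IS divisible by 1, so compatible.
    Write x = 42 + 56·t and substitute into x ≡ 6 (mod 9): 56·t ≡ 6 − 42 = -36 (mod 9).
    Reduce coefficients mod 9: 2·t ≡ 0 (mod 9).
    The inverse of 2 mod 9 is 5 (since 2·5 = 10 = 1·9 + 1), so t ≡ 5·0 = 0 ≡ 0 (mod 9).
    Then x = 42 + 56·0 = 42, valid modulo lcm(56, 9) = 504: x ≡ 42 (mod 504).
Verify: 42 mod 14 = 0, 42 mod 8 = 2, 42 mod 9 = 6.

x ≡ 42 (mod 504).


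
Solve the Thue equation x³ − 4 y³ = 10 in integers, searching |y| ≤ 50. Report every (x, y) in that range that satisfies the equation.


The equation is x³ - 4y³ = 10. For fixed y, x³ = 4·y³ + 10, so a solution requires the RHS to be a perfect cube.
Strategy: iterate y from -50 to 50, compute RHS = 4·y³ + 10, and check whether it is a (positive or negative) perfect cube.
Check small values of y:
  y = 0: RHS = 10 is not a perfect cube.
  y = 1: RHS = 14 is not a perfect cube.
  y = -1: RHS = 6 is not a perfect cube.
  y = 2: RHS = 42 is not a perfect cube.
  y = -2: RHS = -22 is not a perfect cube.
  y = 3: RHS = 118 is not a perfect cube.
  y = -3: RHS = -98 is not a perfect cube.
Continuing the search up to |y| = 50 finds no solutions either.
No (x, y) in the scanned range satisfies the equation.

No integer solutions with |y| ≤ 50.


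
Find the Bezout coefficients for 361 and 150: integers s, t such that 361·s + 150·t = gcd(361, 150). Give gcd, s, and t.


Euclidean algorithm on (361, 150) — divide until remainder is 0:
  361 = 2 · 150 + 61
  150 = 2 · 61 + 28
  61 = 2 · 28 + 5
  28 = 5 · 5 + 3
  5 = 1 · 3 + 2
  3 = 1 · 2 + 1
  2 = 2 · 1 + 0
gcd(361, 150) = 1.
Track Bezout coefficients alongside the remainders: start with r₀ = 361 = a·1 + b·0 (s = 1, t = 0) and r₁ = 150 = a·0 + b·1 (s = 0, t = 1); each new remainder r_{k+1} = r_{k-1} − q_k·r_k inherits s_{k+1} = s_{k-1} − q_k·s_k, t_{k+1} = t_{k-1} − q_k·t_k, so r_k = a·s_k + b·t_k at every step:
  q = 2: r = 61, s = 1 − 2·0 = 1, t = 0 − 2·1 = -2  (check: 361·1 + 150·(-2) = 61)
  q = 2: r = 28, s = 0 − 2·1 = -2, t = 1 − 2·(-2) = 5  (check: 361·(-2) + 150·5 = 28)
  q = 2: r = 5, s = 1 − 2·(-2) = 5, t = -2 − 2·5 = -12  (check: 361·5 + 150·(-12) = 5)
  q = 5: r = 3, s = -2 − 5·5 = -27, t = 5 − 5·(-12) = 65  (check: 361·(-27) + 150·65 = 3)
  q = 1: r = 2, s = 5 − 1·(-27) = 32, t = -12 − 1·65 = -77  (check: 361·32 + 150·(-77) = 2)
  q = 1: r = 1, s = -27 − 1·32 = -59, t = 65 − 1·(-77) = 142  (check: 361·(-59) + 150·142 = 1)
The row with r = 1 (the gcd) gives the Bezout coefficients s = -59, t = 142.
Result: 361 · (-59) + 150 · (142) = 1.

gcd(361, 150) = 1; s = -59, t = 142 (check: 361·(-59) + 150·142 = 1).


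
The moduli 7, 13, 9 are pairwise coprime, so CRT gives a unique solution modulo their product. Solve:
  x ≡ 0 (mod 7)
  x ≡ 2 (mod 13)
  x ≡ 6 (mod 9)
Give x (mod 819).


Moduli 7, 13, 9 are pairwise coprime; by CRT there is a unique solution modulo M = 7 · 13 · 9 = 819.
Solve pairwise, accumulating the modulus:
  Start with x ≡ 0 (mod 7).
  Combine with x ≡ 2 (mod 13): since gcd(7, 13) = 1, we get a unique residue mod 91.
    Write x = 0 + 7·t and substitute into x ≡ 2 (mod 13): 7·t ≡ 2 − 0 = 2 (mod 13).
    The inverse of 7 mod 13 is 2 (since 7·2 = 14 = 1·13 + 1), so t ≡ 2·2 = 4 ≡ 4 (mod 13).
    Then x = 0 + 7·4 = 28, valid modulo lcm(7, 13) = 91: x ≡ 28 (mod 91).
  Combine with x ≡ 6 (mod 9): since gcd(91, 9) = 1, we get a unique residue mod 819.
    Write x = 28 + 91·t and substitute into x ≡ 6 (mod 9): 91·t ≡ 6 − 28 = -22 (mod 9).
    Reduce coefficients mod 9: 1·t ≡ 5 (mod 9).
    So t ≡ 5 (mod 9).
    Then x = 28 + 91·5 = 483, valid modulo lcm(91, 9) = 819: x ≡ 483 (mod 819).
Verify: 483 mod 7 = 0 ✓, 483 mod 13 = 2 ✓, 483 mod 9 = 6 ✓.

x ≡ 483 (mod 819).


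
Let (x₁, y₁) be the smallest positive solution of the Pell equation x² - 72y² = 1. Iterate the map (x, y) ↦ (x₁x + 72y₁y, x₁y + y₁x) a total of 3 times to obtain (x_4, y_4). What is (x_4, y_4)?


Step 1: Find the fundamental solution (x₁, y₁) of x² - 72y² = 1.
  Expand √72 as a continued fraction. a₀ = ⌊√72⌋ = 8; iterate m_{k+1} = d_k·a_k − m_k, d_{k+1} = (72 − m_{k+1}²)/d_k, a_{k+1} = ⌊(a₀ + m_{k+1})/d_{k+1}⌋ (starting m₀ = 0, d₀ = 1), with convergents p_k = a_k·p_{k-1} + p_{k-2}, q_k = a_k·q_{k-1} + q_{k-2} (p₋₁ = 1, q₋₁ = 0):
  k = 0: a₀ = 8; p₀/q₀ = 8/1; p₀² − 72·q₀² = 64 − 72 = -8.
  k = 1: m = 8, d = 8, a = ⌊(8 + 8)/8⌋ = 2; p/q = (2·8 + 1)/(2·1 + 0) = 17/2; p² − 72·q² = 289 − 288 = 1.
  The first convergent with p² − 72·q² = 1 gives the fundamental solution (x₁, y₁) = (17, 2).
Step 2: Apply the recurrence (x_{n+1}, y_{n+1}) = (x₁x_n + 72y₁y_n, x₁y_n + y₁x_n) repeatedly.
  From (x_1, y_1) = (17, 2): x_2 = 17·17 + 72·2·2 = 577; y_2 = 17·2 + 2·17 = 68.
  From (x_2, y_2) = (577, 68): x_3 = 17·577 + 72·2·68 = 19601; y_3 = 17·68 + 2·577 = 2310.
  From (x_3, y_3) = (19601, 2310): x_4 = 17·19601 + 72·2·2310 = 665857; y_4 = 17·2310 + 2·19601 = 78472.
Step 3: Verify x_4² - 72·y_4² = 443365544449 - 443365544448 = 1 (should be 1). ✓

(x_1, y_1) = (17, 2); (x_4, y_4) = (665857, 78472).


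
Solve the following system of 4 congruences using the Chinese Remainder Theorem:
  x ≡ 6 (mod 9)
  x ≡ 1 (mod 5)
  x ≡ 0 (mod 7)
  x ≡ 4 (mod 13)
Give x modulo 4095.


Product of moduli M = 9 · 5 · 7 · 13 = 4095.
Merge one congruence at a time:
  Start: x ≡ 6 (mod 9).
  Combine with x ≡ 1 (mod 5); new modulus lcm = 45.
    Write x = 6 + 9·t and substitute into x ≡ 1 (mod 5): 9·t ≡ 1 − 6 = -5 (mod 5).
    Reduce coefficients mod 5: 4·t ≡ 0 (mod 5).
    The inverse of 4 mod 5 is 4 (since 4·4 = 16 = 3·5 + 1), so t ≡ 4·0 = 0 ≡ 0 (mod 5).
    Then x = 6 + 9·0 = 6, valid modulo lcm(9, 5) = 45: x ≡ 6 (mod 45).
  Combine with x ≡ 0 (mod 7); new modulus lcm = 315.
    Write x = 6 + 45·t and substitute into x ≡ 0 (mod 7): 45·t ≡ 0 − 6 = -6 (mod 7).
    Reduce coefficients mod 7: 3·t ≡ 1 (mod 7).
    The inverse of 3 mod 7 is 5 (since 3·5 = 15 = 2·7 + 1), so t ≡ 5·1 = 5 ≡ 5 (mod 7).
    Then x = 6 + 45·5 = 231, valid modulo lcm(45, 7) = 315: x ≡ 231 (mod 315).
  Combine with x ≡ 4 (mod 13); new modulus lcm = 4095.
    Write x = 231 + 315·t and substitute into x ≡ 4 (mod 13): 315·t ≡ 4 − 231 = -227 (mod 13).
    Reduce coefficients mod 13: 3·t ≡ 7 (mod 13).
    The inverse of 3 mod 13 is 9 (since 3·9 = 27 = 2·13 + 1), so t ≡ 9·7 = 63 ≡ 11 (mod 13).
    Then x = 231 + 315·11 = 3696, valid modulo lcm(315, 13) = 4095: x ≡ 3696 (mod 4095).
Verify against each original: 3696 mod 9 = 6, 3696 mod 5 = 1, 3696 mod 7 = 0, 3696 mod 13 = 4.

x ≡ 3696 (mod 4095).


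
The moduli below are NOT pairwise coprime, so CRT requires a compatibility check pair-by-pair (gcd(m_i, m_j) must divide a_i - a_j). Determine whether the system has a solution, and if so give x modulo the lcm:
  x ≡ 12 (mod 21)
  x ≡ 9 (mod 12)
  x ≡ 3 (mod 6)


Moduli 21, 12, 6 are not pairwise coprime, so CRT works modulo lcm(m_i) when all pairwise compatibility conditions hold.
Pairwise compatibility: gcd(m_i, m_j) must divide a_i - a_j for every pair.
Merge one congruence at a time:
  Start: x ≡ 12 (mod 21).
  Combine with x ≡ 9 (mod 12): gcd(21, 12) = 3; 9 - 12 = -3, which IS divisible by 3, so compatible.
    Write x = 12 + 21·t and substitute into x ≡ 9 (mod 12): 21·t ≡ 9 − 12 = -3 (mod 12).
    Divide the congruence (and modulus) by g = 3: 7·t ≡ -1 (mod 4).
    Reduce coefficients mod 4: 3·t ≡ 3 (mod 4).
    The inverse of 3 mod 4 is 3 (since 3·3 = 9 = 2·4 + 1), so t ≡ 3·3 = 9 ≡ 1 (mod 4).
    Then x = 12 + 21·1 = 33, valid modulo lcm(21, 12) = 84: x ≡ 33 (mod 84).
  Combine with x ≡ 3 (mod 6): gcd(84, 6) = 6; 3 - 33 = -30, which IS divisible by 6, so compatible.
    Write x = 33 + 84·t and substitute into x ≡ 3 (mod 6): 84·t ≡ 3 − 33 = -30 (mod 6).
    Divide the congruence (and modulus) by g = 6: 14·t ≡ -5 (mod 1).
    Modulo 1 every t works; take t = 0.
    Then x = 33 + 84·0 = 33, valid modulo lcm(84, 6) = 84: x ≡ 33 (mod 84).
Verify: 33 mod 21 = 12, 33 mod 12 = 9, 33 mod 6 = 3.

x ≡ 33 (mod 84).


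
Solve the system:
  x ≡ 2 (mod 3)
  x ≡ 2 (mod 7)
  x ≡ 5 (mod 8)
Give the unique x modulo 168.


Moduli 3, 7, 8 are pairwise coprime; by CRT there is a unique solution modulo M = 3 · 7 · 8 = 168.
Solve pairwise, accumulating the modulus:
  Start with x ≡ 2 (mod 3).
  Combine with x ≡ 2 (mod 7): since gcd(3, 7) = 1, we get a unique residue mod 21.
    Write x = 2 + 3·t and substitute into x ≡ 2 (mod 7): 3·t ≡ 2 − 2 = 0 (mod 7).
    The inverse of 3 mod 7 is 5 (since 3·5 = 15 = 2·7 + 1), so t ≡ 5·0 = 0 ≡ 0 (mod 7).
    Then x = 2 + 3·0 = 2, valid modulo lcm(3, 7) = 21: x ≡ 2 (mod 21).
  Combine with x ≡ 5 (mod 8): since gcd(21, 8) = 1, we get a unique residue mod 168.
    Write x = 2 + 21·t and substitute into x ≡ 5 (mod 8): 21·t ≡ 5 − 2 = 3 (mod 8).
    Reduce coefficients mod 8: 5·t ≡ 3 (mod 8).
    The inverse of 5 mod 8 is 5 (since 5·5 = 25 = 3·8 + 1), so t ≡ 5·3 = 15 ≡ 7 (mod 8).
    Then x = 2 + 21·7 = 149, valid modulo lcm(21, 8) = 168: x ≡ 149 (mod 168).
Verify: 149 mod 3 = 2 ✓, 149 mod 7 = 2 ✓, 149 mod 8 = 5 ✓.

x ≡ 149 (mod 168).


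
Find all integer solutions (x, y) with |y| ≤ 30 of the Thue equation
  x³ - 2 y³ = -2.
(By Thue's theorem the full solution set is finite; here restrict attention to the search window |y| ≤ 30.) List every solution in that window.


The equation is x³ - 2y³ = -2. For fixed y, x³ = 2·y³ − 2, so a solution requires the RHS to be a perfect cube.
Strategy: iterate y from -30 to 30, compute RHS = 2·y³ − 2, and check whether it is a (positive or negative) perfect cube.
Check small values of y:
  y = 0: RHS = -2 is not a perfect cube.
  y = 1: RHS = 0 = (0)³ ⇒ x = 0 works.
  y = -1: RHS = -4 is not a perfect cube.
  y = 2: RHS = 14 is not a perfect cube.
  y = -2: RHS = -18 is not a perfect cube.
  y = 3: RHS = 52 is not a perfect cube.
  y = -3: RHS = -56 is not a perfect cube.
Continuing the search up to |y| = 30 finds no further solutions beyond those listed.
Collected solutions: (0, 1).

Solutions (with |y| ≤ 30): (0, 1).


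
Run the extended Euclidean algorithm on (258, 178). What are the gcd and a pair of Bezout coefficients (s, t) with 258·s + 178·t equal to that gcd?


Euclidean algorithm on (258, 178) — divide until remainder is 0:
  258 = 1 · 178 + 80
  178 = 2 · 80 + 18
  80 = 4 · 18 + 8
  18 = 2 · 8 + 2
  8 = 4 · 2 + 0
gcd(258, 178) = 2.
Track Bezout coefficients alongside the remainders: start with r₀ = 258 = a·1 + b·0 (s = 1, t = 0) and r₁ = 178 = a·0 + b·1 (s = 0, t = 1); each new remainder r_{k+1} = r_{k-1} − q_k·r_k inherits s_{k+1} = s_{k-1} − q_k·s_k, t_{k+1} = t_{k-1} − q_k·t_k, so r_k = a·s_k + b·t_k at every step:
  q = 1: r = 80, s = 1 − 1·0 = 1, t = 0 − 1·1 = -1  (check: 258·1 + 178·(-1) = 80)
  q = 2: r = 18, s = 0 − 2·1 = -2, t = 1 − 2·(-1) = 3  (check: 258·(-2) + 178·3 = 18)
  q = 4: r = 8, s = 1 − 4·(-2) = 9, t = -1 − 4·3 = -13  (check: 258·9 + 178·(-13) = 8)
  q = 2: r = 2, s = -2 − 2·9 = -20, t = 3 − 2·(-13) = 29  (check: 258·(-20) + 178·29 = 2)
The row with r = 2 (the gcd) gives the Bezout coefficients s = -20, t = 29.
Result: 258 · (-20) + 178 · (29) = 2.

gcd(258, 178) = 2; s = -20, t = 29 (check: 258·(-20) + 178·29 = 2).


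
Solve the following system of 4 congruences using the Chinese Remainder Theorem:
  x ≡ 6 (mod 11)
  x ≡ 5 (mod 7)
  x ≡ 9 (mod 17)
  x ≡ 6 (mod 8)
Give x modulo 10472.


Product of moduli M = 11 · 7 · 17 · 8 = 10472.
Merge one congruence at a time:
  Start: x ≡ 6 (mod 11).
  Combine with x ≡ 5 (mod 7); new modulus lcm = 77.
    Write x = 6 + 11·t and substitute into x ≡ 5 (mod 7): 11·t ≡ 5 − 6 = -1 (mod 7).
    Reduce coefficients mod 7: 4·t ≡ 6 (mod 7).
    The inverse of 4 mod 7 is 2 (since 4·2 = 8 = 1·7 + 1), so t ≡ 2·6 = 12 ≡ 5 (mod 7).
    Then x = 6 + 11·5 = 61, valid modulo lcm(11, 7) = 77: x ≡ 61 (mod 77).
  Combine with x ≡ 9 (mod 17); new modulus lcm = 1309.
    Write x = 61 + 77·t and substitute into x ≡ 9 (mod 17): 77·t ≡ 9 − 61 = -52 (mod 17).
    Reduce coefficients mod 17: 9·t ≡ 16 (mod 17).
    The inverse of 9 mod 17 is 2 (since 9·2 = 18 = 1·17 + 1), so t ≡ 2·16 = 32 ≡ 15 (mod 17).
    Then x = 61 + 77·15 = 1216, valid modulo lcm(77, 17) = 1309: x ≡ 1216 (mod 1309).
  Combine with x ≡ 6 (mod 8); new modulus lcm = 10472.
    Write x = 1216 + 1309·t and substitute into x ≡ 6 (mod 8): 1309·t ≡ 6 − 1216 = -1210 (mod 8).
    Reduce coefficients mod 8: 5·t ≡ 6 (mod 8).
    The inverse of 5 mod 8 is 5 (since 5·5 = 25 = 3·8 + 1), so t ≡ 5·6 = 30 ≡ 6 (mod 8).
    Then x = 1216 + 1309·6 = 9070, valid modulo lcm(1309, 8) = 10472: x ≡ 9070 (mod 10472).
Verify against each original: 9070 mod 11 = 6, 9070 mod 7 = 5, 9070 mod 17 = 9, 9070 mod 8 = 6.

x ≡ 9070 (mod 10472).


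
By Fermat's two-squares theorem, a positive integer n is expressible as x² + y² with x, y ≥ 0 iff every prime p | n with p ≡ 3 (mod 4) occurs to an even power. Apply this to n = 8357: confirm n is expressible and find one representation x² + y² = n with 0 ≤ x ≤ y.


Step 1: Factor n = 8357 = 61 · 137.
Step 2: Check the mod-4 condition on each prime factor: 61 ≡ 1 (mod 4), exponent 1; 137 ≡ 1 (mod 4), exponent 1.
All primes ≡ 3 (mod 4) appear to even exponent (or don't appear), so by the two-squares theorem n IS expressible as a sum of two squares.
Step 3: Build a representation. Here n = 61 · 137 is a product of primes ≡ 1 (mod 4). Each prime p ≡ 1 (mod 4) is itself a sum of two squares; find a² by testing p − a² for a perfect square:
  61: 61 − 1² = 60, 61 − 2² = 57, 61 − 3² = 52, 61 − 4² = 45, 61 − 5² = 36 = 6² ⇒ 61 = 5² + 6².
  137: 137 − 1² = 136, 137 − 2² = 133, 137 − 3² = 128, 137 − 4² = 121 = 11² ⇒ 137 = 4² + 11².
  Combine using the Brahmagupta–Fibonacci identity (a² + b²)(c² + d²) = (ac − bd)² + (ad + bc)² = (ac + bd)² + (ad − bc)²:
  61 · 137 = 8357: from (5² + 6²)(4² + 11²), take (5·4 − 6·11, 5·11 + 6·4) = (20 − 66, 55 + 24) = (-46, 79); dropping signs (only squares matter) gives (46, 79); check 46² + 79² = 2116 + 6241 = 8357 ✓.
Step 4: Order so x ≤ y and verify: 46² + 79² = 2116 + 6241 = 8357 = n. ✓

n = 8357 = 46² + 79² (one valid representation with x ≤ y).


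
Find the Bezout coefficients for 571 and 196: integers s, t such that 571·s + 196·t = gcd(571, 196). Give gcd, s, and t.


Euclidean algorithm on (571, 196) — divide until remainder is 0:
  571 = 2 · 196 + 179
  196 = 1 · 179 + 17
  179 = 10 · 17 + 9
  17 = 1 · 9 + 8
  9 = 1 · 8 + 1
  8 = 8 · 1 + 0
gcd(571, 196) = 1.
Track Bezout coefficients alongside the remainders: start with r₀ = 571 = a·1 + b·0 (s = 1, t = 0) and r₁ = 196 = a·0 + b·1 (s = 0, t = 1); each new remainder r_{k+1} = r_{k-1} − q_k·r_k inherits s_{k+1} = s_{k-1} − q_k·s_k, t_{k+1} = t_{k-1} − q_k·t_k, so r_k = a·s_k + b·t_k at every step:
  q = 2: r = 179, s = 1 − 2·0 = 1, t = 0 − 2·1 = -2  (check: 571·1 + 196·(-2) = 179)
  q = 1: r = 17, s = 0 − 1·1 = -1, t = 1 − 1·(-2) = 3  (check: 571·(-1) + 196·3 = 17)
  q = 10: r = 9, s = 1 − 10·(-1) = 11, t = -2 − 10·3 = -32  (check: 571·11 + 196·(-32) = 9)
  q = 1: r = 8, s = -1 − 1·11 = -12, t = 3 − 1·(-32) = 35  (check: 571·(-12) + 196·35 = 8)
  q = 1: r = 1, s = 11 − 1·(-12) = 23, t = -32 − 1·35 = -67  (check: 571·23 + 196·(-67) = 1)
The row with r = 1 (the gcd) gives the Bezout coefficients s = 23, t = -67.
Result: 571 · (23) + 196 · (-67) = 1.

gcd(571, 196) = 1; s = 23, t = -67 (check: 571·23 + 196·(-67) = 1).


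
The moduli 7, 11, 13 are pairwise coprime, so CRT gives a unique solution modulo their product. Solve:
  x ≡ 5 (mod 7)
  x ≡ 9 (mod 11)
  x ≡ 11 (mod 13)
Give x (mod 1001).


Moduli 7, 11, 13 are pairwise coprime; by CRT there is a unique solution modulo M = 7 · 11 · 13 = 1001.
Solve pairwise, accumulating the modulus:
  Start with x ≡ 5 (mod 7).
  Combine with x ≡ 9 (mod 11): since gcd(7, 11) = 1, we get a unique residue mod 77.
    Write x = 5 + 7·t and substitute into x ≡ 9 (mod 11): 7·t ≡ 9 − 5 = 4 (mod 11).
    The inverse of 7 mod 11 is 8 (since 7·8 = 56 = 5·11 + 1), so t ≡ 8·4 = 32 ≡ 10 (mod 11).
    Then x = 5 + 7·10 = 75, valid modulo lcm(7, 11) = 77: x ≡ 75 (mod 77).
  Combine with x ≡ 11 (mod 13): since gcd(77, 13) = 1, we get a unique residue mod 1001.
    Write x = 75 + 77·t and substitute into x ≡ 11 (mod 13): 77·t ≡ 11 − 75 = -64 (mod 13).
    Reduce coefficients mod 13: 12·t ≡ 1 (mod 13).
    The inverse of 12 mod 13 is 12 (since 12·12 = 144 = 11·13 + 1), so t ≡ 12·1 = 12 ≡ 12 (mod 13).
    Then x = 75 + 77·12 = 999, valid modulo lcm(77, 13) = 1001: x ≡ 999 (mod 1001).
Verify: 999 mod 7 = 5 ✓, 999 mod 11 = 9 ✓, 999 mod 13 = 11 ✓.

x ≡ 999 (mod 1001).


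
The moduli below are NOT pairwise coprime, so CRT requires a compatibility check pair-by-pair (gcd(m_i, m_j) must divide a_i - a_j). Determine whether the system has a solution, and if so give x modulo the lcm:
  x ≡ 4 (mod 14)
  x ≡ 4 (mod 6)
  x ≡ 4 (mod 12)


Moduli 14, 6, 12 are not pairwise coprime, so CRT works modulo lcm(m_i) when all pairwise compatibility conditions hold.
Pairwise compatibility: gcd(m_i, m_j) must divide a_i - a_j for every pair.
Merge one congruence at a time:
  Start: x ≡ 4 (mod 14).
  Combine with x ≡ 4 (mod 6): gcd(14, 6) = 2; 4 - 4 = 0, which IS divisible by 2, so compatible.
    Write x = 4 + 14·t and substitute into x ≡ 4 (mod 6): 14·t ≡ 4 − 4 = 0 (mod 6).
    Divide the congruence (and modulus) by g = 2: 7·t ≡ 0 (mod 3).
    Reduce coefficients mod 3: 1·t ≡ 0 (mod 3).
    So t ≡ 0 (mod 3).
    Then x = 4 + 14·0 = 4, valid modulo lcm(14, 6) = 42: x ≡ 4 (mod 42).
  Combine with x ≡ 4 (mod 12): gcd(42, 12) = 6; 4 - 4 = 0, which IS divisible by 6, so compatible.
    Write x = 4 + 42·t and substitute into x ≡ 4 (mod 12): 42·t ≡ 4 − 4 = 0 (mod 12).
    Divide the congruence (and modulus) by g = 6: 7·t ≡ 0 (mod 2).
    Reduce coefficients mod 2: 1·t ≡ 0 (mod 2).
    So t ≡ 0 (mod 2).
    Then x = 4 + 42·0 = 4, valid modulo lcm(42, 12) = 84: x ≡ 4 (mod 84).
Verify: 4 mod 14 = 4, 4 mod 6 = 4, 4 mod 12 = 4.

x ≡ 4 (mod 84).


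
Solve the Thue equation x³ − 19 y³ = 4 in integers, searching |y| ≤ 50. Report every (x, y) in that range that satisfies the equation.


The equation is x³ - 19y³ = 4. For fixed y, x³ = 19·y³ + 4, so a solution requires the RHS to be a perfect cube.
Strategy: iterate y from -50 to 50, compute RHS = 19·y³ + 4, and check whether it is a (positive or negative) perfect cube.
Check small values of y:
  y = 0: RHS = 4 is not a perfect cube.
  y = 1: RHS = 23 is not a perfect cube.
  y = -1: RHS = -15 is not a perfect cube.
  y = 2: RHS = 156 is not a perfect cube.
  y = -2: RHS = -148 is not a perfect cube.
  y = 3: RHS = 517 is not a perfect cube.
  y = -3: RHS = -509 is not a perfect cube.
Continuing the search up to |y| = 50 finds no solutions either.
No (x, y) in the scanned range satisfies the equation.

No integer solutions with |y| ≤ 50.


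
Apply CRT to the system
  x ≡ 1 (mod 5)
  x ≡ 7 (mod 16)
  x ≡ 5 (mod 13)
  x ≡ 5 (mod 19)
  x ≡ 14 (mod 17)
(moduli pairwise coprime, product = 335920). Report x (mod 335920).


Product of moduli M = 5 · 16 · 13 · 19 · 17 = 335920.
Merge one congruence at a time:
  Start: x ≡ 1 (mod 5).
  Combine with x ≡ 7 (mod 16); new modulus lcm = 80.
    Write x = 1 + 5·t and substitute into x ≡ 7 (mod 16): 5·t ≡ 7 − 1 = 6 (mod 16).
    The inverse of 5 mod 16 is 13 (since 5·13 = 65 = 4·16 + 1), so t ≡ 13·6 = 78 ≡ 14 (mod 16).
    Then x = 1 + 5·14 = 71, valid modulo lcm(5, 16) = 80: x ≡ 71 (mod 80).
  Combine with x ≡ 5 (mod 13); new modulus lcm = 1040.
    Write x = 71 + 80·t and substitute into x ≡ 5 (mod 13): 80·t ≡ 5 − 71 = -66 (mod 13).
    Reduce coefficients mod 13: 2·t ≡ 12 (mod 13).
    The inverse of 2 mod 13 is 7 (since 2·7 = 14 = 1·13 + 1), so t ≡ 7·12 = 84 ≡ 6 (mod 13).
    Then x = 71 + 80·6 = 551, valid modulo lcm(80, 13) = 1040: x ≡ 551 (mod 1040).
  Combine with x ≡ 5 (mod 19); new modulus lcm = 19760.
    Write x = 551 + 1040·t and substitute into x ≡ 5 (mod 19): 1040·t ≡ 5 − 551 = -546 (mod 19).
    Reduce coefficients mod 19: 14·t ≡ 5 (mod 19).
    The inverse of 14 mod 19 is 15 (since 14·15 = 210 = 11·19 + 1), so t ≡ 15·5 = 75 ≡ 18 (mod 19).
    Then x = 551 + 1040·18 = 19271, valid modulo lcm(1040, 19) = 19760: x ≡ 19271 (mod 19760).
  Combine with x ≡ 14 (mod 17); new modulus lcm = 335920.
    Write x = 19271 + 19760·t and substitute into x ≡ 14 (mod 17): 19760·t ≡ 14 − 19271 = -19257 (mod 17).
    Reduce coefficients mod 17: 6·t ≡ 4 (mod 17).
    The inverse of 6 mod 17 is 3 (since 6·3 = 18 = 1·17 + 1), so t ≡ 3·4 = 12 ≡ 12 (mod 17).
    Then x = 19271 + 19760·12 = 256391, valid modulo lcm(19760, 17) = 335920: x ≡ 256391 (mod 335920).
Verify against each original: 256391 mod 5 = 1, 256391 mod 16 = 7, 256391 mod 13 = 5, 256391 mod 19 = 5, 256391 mod 17 = 14.

x ≡ 256391 (mod 335920).


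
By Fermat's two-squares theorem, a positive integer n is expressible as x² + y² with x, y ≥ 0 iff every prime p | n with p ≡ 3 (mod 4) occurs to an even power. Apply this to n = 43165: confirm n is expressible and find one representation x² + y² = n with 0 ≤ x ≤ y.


Step 1: Factor n = 43165 = 5 · 89 · 97.
Step 2: Check the mod-4 condition on each prime factor: 5 ≡ 1 (mod 4), exponent 1; 89 ≡ 1 (mod 4), exponent 1; 97 ≡ 1 (mod 4), exponent 1.
All primes ≡ 3 (mod 4) appear to even exponent (or don't appear), so by the two-squares theorem n IS expressible as a sum of two squares.
Step 3: Build a representation. Here n = 5 · 89 · 97 is a product of primes ≡ 1 (mod 4). Each prime p ≡ 1 (mod 4) is itself a sum of two squares; find a² by testing p − a² for a perfect square:
  5: 5 − 1² = 4 = 2² ⇒ 5 = 1² + 2².
  89: 89 − 1² = 88, 89 − 2² = 85, 89 − 3² = 80, 89 − 4² = 73, 89 − 5² = 64 = 8² ⇒ 89 = 5² + 8².
  97: 97 − 1² = 96, 97 − 2² = 93, 97 − 3² = 88, 97 − 4² = 81 = 9² ⇒ 97 = 4² + 9².
  Combine using the Brahmagupta–Fibonacci identity (a² + b²)(c² + d²) = (ac − bd)² + (ad + bc)² = (ac + bd)² + (ad − bc)²:
  5 · 89 = 445: from (1² + 2²)(5² + 8²), take (1·5 − 2·8, 1·8 + 2·5) = (5 − 16, 8 + 10) = (-11, 18); dropping signs (only squares matter) gives (11, 18); check 11² + 18² = 121 + 324 = 445 ✓.
  445 · 97 = 43165: from (11² + 18²)(4² + 9²), take (11·4 − 18·9, 11·9 + 18·4) = (44 − 162, 99 + 72) = (-118, 171); dropping signs (only squares matter) gives (118, 171); check 118² + 171² = 13924 + 29241 = 43165 ✓.
Step 4: Order so x ≤ y and verify: 118² + 171² = 13924 + 29241 = 43165 = n. ✓

n = 43165 = 118² + 171² (one valid representation with x ≤ y).


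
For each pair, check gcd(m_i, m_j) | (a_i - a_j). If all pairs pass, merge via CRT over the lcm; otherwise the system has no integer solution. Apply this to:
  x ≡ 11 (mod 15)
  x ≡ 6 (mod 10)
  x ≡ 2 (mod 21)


Moduli 15, 10, 21 are not pairwise coprime, so CRT works modulo lcm(m_i) when all pairwise compatibility conditions hold.
Pairwise compatibility: gcd(m_i, m_j) must divide a_i - a_j for every pair.
Merge one congruence at a time:
  Start: x ≡ 11 (mod 15).
  Combine with x ≡ 6 (mod 10): gcd(15, 10) = 5; 6 - 11 = -5, which IS divisible by 5, so compatible.
    Write x = 11 + 15·t and substitute into x ≡ 6 (mod 10): 15·t ≡ 6 − 11 = -5 (mod 10).
    Divide the congruence (and modulus) by g = 5: 3·t ≡ -1 (mod 2).
    Reduce coefficients mod 2: 1·t ≡ 1 (mod 2).
    So t ≡ 1 (mod 2).
    Then x = 11 + 15·1 = 26, valid modulo lcm(15, 10) = 30: x ≡ 26 (mod 30).
  Combine with x ≡ 2 (mod 21): gcd(30, 21) = 3; 2 - 26 = -24, which IS divisible by 3, so compatible.
    Write x = 26 + 30·t and substitute into x ≡ 2 (mod 21): 30·t ≡ 2 − 26 = -24 (mod 21).
    Divide the congruence (and modulus) by g = 3: 10·t ≡ -8 (mod 7).
    Reduce coefficients mod 7: 3·t ≡ 6 (mod 7).
    The inverse of 3 mod 7 is 5 (since 3·5 = 15 = 2·7 + 1), so t ≡ 5·6 = 30 ≡ 2 (mod 7).
    Then x = 26 + 30·2 = 86, valid modulo lcm(30, 21) = 210: x ≡ 86 (mod 210).
Verify: 86 mod 15 = 11, 86 mod 10 = 6, 86 mod 21 = 2.

x ≡ 86 (mod 210).


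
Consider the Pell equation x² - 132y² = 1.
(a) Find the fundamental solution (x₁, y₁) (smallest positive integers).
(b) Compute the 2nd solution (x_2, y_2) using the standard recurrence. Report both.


Step 1: Find the fundamental solution (x₁, y₁) of x² - 132y² = 1.
  Expand √132 as a continued fraction. a₀ = ⌊√132⌋ = 11; iterate m_{k+1} = d_k·a_k − m_k, d_{k+1} = (132 − m_{k+1}²)/d_k, a_{k+1} = ⌊(a₀ + m_{k+1})/d_{k+1}⌋ (starting m₀ = 0, d₀ = 1), with convergents p_k = a_k·p_{k-1} + p_{k-2}, q_k = a_k·q_{k-1} + q_{k-2} (p₋₁ = 1, q₋₁ = 0):
  k = 0: a₀ = 11; p₀/q₀ = 11/1; p₀² − 132·q₀² = 121 − 132 = -11.
  k = 1: m = 11, d = 11, a = ⌊(11 + 11)/11⌋ = 2; p/q = (2·11 + 1)/(2·1 + 0) = 23/2; p² − 132·q² = 529 − 528 = 1.
  The first convergent with p² − 132·q² = 1 gives the fundamental solution (x₁, y₁) = (23, 2).
Step 2: Apply the recurrence (x_{n+1}, y_{n+1}) = (x₁x_n + 132y₁y_n, x₁y_n + y₁x_n) repeatedly.
  From (x_1, y_1) = (23, 2): x_2 = 23·23 + 132·2·2 = 1057; y_2 = 23·2 + 2·23 = 92.
Step 3: Verify x_2² - 132·y_2² = 1117249 - 1117248 = 1 (should be 1). ✓

(x_1, y_1) = (23, 2); (x_2, y_2) = (1057, 92).


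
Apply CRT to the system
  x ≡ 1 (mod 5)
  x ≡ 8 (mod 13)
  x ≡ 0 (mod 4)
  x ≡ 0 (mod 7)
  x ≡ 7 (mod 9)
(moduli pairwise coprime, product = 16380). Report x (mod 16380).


Product of moduli M = 5 · 13 · 4 · 7 · 9 = 16380.
Merge one congruence at a time:
  Start: x ≡ 1 (mod 5).
  Combine with x ≡ 8 (mod 13); new modulus lcm = 65.
    Write x = 1 + 5·t and substitute into x ≡ 8 (mod 13): 5·t ≡ 8 − 1 = 7 (mod 13).
    The inverse of 5 mod 13 is 8 (since 5·8 = 40 = 3·13 + 1), so t ≡ 8·7 = 56 ≡ 4 (mod 13).
    Then x = 1 + 5·4 = 21, valid modulo lcm(5, 13) = 65: x ≡ 21 (mod 65).
  Combine with x ≡ 0 (mod 4); new modulus lcm = 260.
    Write x = 21 + 65·t and substitute into x ≡ 0 (mod 4): 65·t ≡ 0 − 21 = -21 (mod 4).
    Reduce coefficients mod 4: 1·t ≡ 3 (mod 4).
    So t ≡ 3 (mod 4).
    Then x = 21 + 65·3 = 216, valid modulo lcm(65, 4) = 260: x ≡ 216 (mod 260).
  Combine with x ≡ 0 (mod 7); new modulus lcm = 1820.
    Write x = 216 + 260·t and substitute into x ≡ 0 (mod 7): 260·t ≡ 0 − 216 = -216 (mod 7).
    Reduce coefficients mod 7: 1·t ≡ 1 (mod 7).
    So t ≡ 1 (mod 7).
    Then x = 216 + 260·1 = 476, valid modulo lcm(260, 7) = 1820: x ≡ 476 (mod 1820).
  Combine with x ≡ 7 (mod 9); new modulus lcm = 16380.
    Write x = 476 + 1820·t and substitute into x ≡ 7 (mod 9): 1820·t ≡ 7 − 476 = -469 (mod 9).
    Reduce coefficients mod 9: 2·t ≡ 8 (mod 9).
    The inverse of 2 mod 9 is 5 (since 2·5 = 10 = 1·9 + 1), so t ≡ 5·8 = 40 ≡ 4 (mod 9).
    Then x = 476 + 1820·4 = 7756, valid modulo lcm(1820, 9) = 16380: x ≡ 7756 (mod 16380).
Verify against each original: 7756 mod 5 = 1, 7756 mod 13 = 8, 7756 mod 4 = 0, 7756 mod 7 = 0, 7756 mod 9 = 7.

x ≡ 7756 (mod 16380).


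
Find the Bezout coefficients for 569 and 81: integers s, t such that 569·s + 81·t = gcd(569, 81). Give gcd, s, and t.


Euclidean algorithm on (569, 81) — divide until remainder is 0:
  569 = 7 · 81 + 2
  81 = 40 · 2 + 1
  2 = 2 · 1 + 0
gcd(569, 81) = 1.
Track Bezout coefficients alongside the remainders: start with r₀ = 569 = a·1 + b·0 (s = 1, t = 0) and r₁ = 81 = a·0 + b·1 (s = 0, t = 1); each new remainder r_{k+1} = r_{k-1} − q_k·r_k inherits s_{k+1} = s_{k-1} − q_k·s_k, t_{k+1} = t_{k-1} − q_k·t_k, so r_k = a·s_k + b·t_k at every step:
  q = 7: r = 2, s = 1 − 7·0 = 1, t = 0 − 7·1 = -7  (check: 569·1 + 81·(-7) = 2)
  q = 40: r = 1, s = 0 − 40·1 = -40, t = 1 − 40·(-7) = 281  (check: 569·(-40) + 81·281 = 1)
The row with r = 1 (the gcd) gives the Bezout coefficients s = -40, t = 281.
Result: 569 · (-40) + 81 · (281) = 1.

gcd(569, 81) = 1; s = -40, t = 281 (check: 569·(-40) + 81·281 = 1).


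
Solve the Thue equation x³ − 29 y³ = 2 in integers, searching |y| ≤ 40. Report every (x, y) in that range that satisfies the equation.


The equation is x³ - 29y³ = 2. For fixed y, x³ = 29·y³ + 2, so a solution requires the RHS to be a perfect cube.
Strategy: iterate y from -40 to 40, compute RHS = 29·y³ + 2, and check whether it is a (positive or negative) perfect cube.
Check small values of y:
  y = 0: RHS = 2 is not a perfect cube.
  y = 1: RHS = 31 is not a perfect cube.
  y = -1: RHS = -27 = (-3)³ ⇒ x = -3 works.
  y = 2: RHS = 234 is not a perfect cube.
  y = -2: RHS = -230 is not a perfect cube.
  y = 3: RHS = 785 is not a perfect cube.
  y = -3: RHS = -781 is not a perfect cube.
Continuing the search up to |y| = 40 finds no further solutions beyond those listed.
Collected solutions: (-3, -1).

Solutions (with |y| ≤ 40): (-3, -1).


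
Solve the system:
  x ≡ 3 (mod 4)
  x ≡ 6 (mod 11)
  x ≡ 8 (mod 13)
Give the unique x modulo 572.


Moduli 4, 11, 13 are pairwise coprime; by CRT there is a unique solution modulo M = 4 · 11 · 13 = 572.
Solve pairwise, accumulating the modulus:
  Start with x ≡ 3 (mod 4).
  Combine with x ≡ 6 (mod 11): since gcd(4, 11) = 1, we get a unique residue mod 44.
    Write x = 3 + 4·t and substitute into x ≡ 6 (mod 11): 4·t ≡ 6 − 3 = 3 (mod 11).
    The inverse of 4 mod 11 is 3 (since 4·3 = 12 = 1·11 + 1), so t ≡ 3·3 = 9 ≡ 9 (mod 11).
    Then x = 3 + 4·9 = 39, valid modulo lcm(4, 11) = 44: x ≡ 39 (mod 44).
  Combine with x ≡ 8 (mod 13): since gcd(44, 13) = 1, we get a unique residue mod 572.
    Write x = 39 + 44·t and substitute into x ≡ 8 (mod 13): 44·t ≡ 8 − 39 = -31 (mod 13).
    Reduce coefficients mod 13: 5·t ≡ 8 (mod 13).
    The inverse of 5 mod 13 is 8 (since 5·8 = 40 = 3·13 + 1), so t ≡ 8·8 = 64 ≡ 12 (mod 13).
    Then x = 39 + 44·12 = 567, valid modulo lcm(44, 13) = 572: x ≡ 567 (mod 572).
Verify: 567 mod 4 = 3 ✓, 567 mod 11 = 6 ✓, 567 mod 13 = 8 ✓.

x ≡ 567 (mod 572).


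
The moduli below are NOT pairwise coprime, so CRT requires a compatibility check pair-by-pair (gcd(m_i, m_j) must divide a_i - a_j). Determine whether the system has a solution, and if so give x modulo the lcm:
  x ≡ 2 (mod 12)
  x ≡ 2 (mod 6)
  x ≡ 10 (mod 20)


Moduli 12, 6, 20 are not pairwise coprime, so CRT works modulo lcm(m_i) when all pairwise compatibility conditions hold.
Pairwise compatibility: gcd(m_i, m_j) must divide a_i - a_j for every pair.
Merge one congruence at a time:
  Start: x ≡ 2 (mod 12).
  Combine with x ≡ 2 (mod 6): gcd(12, 6) = 6; 2 - 2 = 0, which IS divisible by 6, so compatible.
    Write x = 2 + 12·t and substitute into x ≡ 2 (mod 6): 12·t ≡ 2 − 2 = 0 (mod 6).
    Divide the congruence (and modulus) by g = 6: 2·t ≡ 0 (mod 1).
    Modulo 1 every t works; take t = 0.
    Then x = 2 + 12·0 = 2, valid modulo lcm(12, 6) = 12: x ≡ 2 (mod 12).
  Combine with x ≡ 10 (mod 20): gcd(12, 20) = 4; 10 - 2 = 8, which IS divisible by 4, so compatible.
    Write x = 2 + 12·t and substitute into x ≡ 10 (mod 20): 12·t ≡ 10 − 2 = 8 (mod 20).
    Divide the congruence (and modulus) by g = 4: 3·t ≡ 2 (mod 5).
    The inverse of 3 mod 5 is 2 (since 3·2 = 6 = 1·5 + 1), so t ≡ 2·2 = 4 ≡ 4 (mod 5).
    Then x = 2 + 12·4 = 50, valid modulo lcm(12, 20) = 60: x ≡ 50 (mod 60).
Verify: 50 mod 12 = 2, 50 mod 6 = 2, 50 mod 20 = 10.

x ≡ 50 (mod 60).


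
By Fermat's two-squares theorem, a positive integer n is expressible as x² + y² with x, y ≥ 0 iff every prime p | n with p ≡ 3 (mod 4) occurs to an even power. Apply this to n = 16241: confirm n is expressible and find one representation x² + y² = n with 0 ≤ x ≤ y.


Step 1: Factor n = 16241 = 109 · 149.
Step 2: Check the mod-4 condition on each prime factor: 109 ≡ 1 (mod 4), exponent 1; 149 ≡ 1 (mod 4), exponent 1.
All primes ≡ 3 (mod 4) appear to even exponent (or don't appear), so by the two-squares theorem n IS expressible as a sum of two squares.
Step 3: Build a representation. Here n = 109 · 149 is a product of primes ≡ 1 (mod 4). Each prime p ≡ 1 (mod 4) is itself a sum of two squares; find a² by testing p − a² for a perfect square:
  109: 109 − 1² = 108, 109 − 2² = 105, 109 − 3² = 100 = 10² ⇒ 109 = 3² + 10².
  149: 149 − 1² = 148, 149 − 2² = 145, 149 − 3² = 140, 149 − 4² = 133, 149 − 5² = 124, 149 − 6² = 113, 149 − 7² = 100 = 10² ⇒ 149 = 7² + 10².
  Combine using the Brahmagupta–Fibonacci identity (a² + b²)(c² + d²) = (ac − bd)² + (ad + bc)² = (ac + bd)² + (ad − bc)²:
  109 · 149 = 16241: from (3² + 10²)(7² + 10²), take (3·7 − 10·10, 3·10 + 10·7) = (21 − 100, 30 + 70) = (-79, 100); dropping signs (only squares matter) gives (79, 100); check 79² + 100² = 6241 + 10000 = 16241 ✓.
Step 4: Order so x ≤ y and verify: 79² + 100² = 6241 + 10000 = 16241 = n. ✓

n = 16241 = 79² + 100² (one valid representation with x ≤ y).


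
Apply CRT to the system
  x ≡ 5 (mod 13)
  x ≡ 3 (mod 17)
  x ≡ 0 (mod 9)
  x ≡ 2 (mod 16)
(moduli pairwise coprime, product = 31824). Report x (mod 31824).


Product of moduli M = 13 · 17 · 9 · 16 = 31824.
Merge one congruence at a time:
  Start: x ≡ 5 (mod 13).
  Combine with x ≡ 3 (mod 17); new modulus lcm = 221.
    Write x = 5 + 13·t and substitute into x ≡ 3 (mod 17): 13·t ≡ 3 − 5 = -2 (mod 17).
    Reduce coefficients mod 17: 13·t ≡ 15 (mod 17).
    The inverse of 13 mod 17 is 4 (since 13·4 = 52 = 3·17 + 1), so t ≡ 4·15 = 60 ≡ 9 (mod 17).
    Then x = 5 + 13·9 = 122, valid modulo lcm(13, 17) = 221: x ≡ 122 (mod 221).
  Combine with x ≡ 0 (mod 9); new modulus lcm = 1989.
    Write x = 122 + 221·t and substitute into x ≡ 0 (mod 9): 221·t ≡ 0 − 122 = -122 (mod 9).
    Reduce coefficients mod 9: 5·t ≡ 4 (mod 9).
    The inverse of 5 mod 9 is 2 (since 5·2 = 10 = 1·9 + 1), so t ≡ 2·4 = 8 ≡ 8 (mod 9).
    Then x = 122 + 221·8 = 1890, valid modulo lcm(221, 9) = 1989: x ≡ 1890 (mod 1989).
  Combine with x ≡ 2 (mod 16); new modulus lcm = 31824.
    Write x = 1890 + 1989·t and substitute into x ≡ 2 (mod 16): 1989·t ≡ 2 − 1890 = -1888 (mod 16).
    Reduce coefficients mod 16: 5·t ≡ 0 (mod 16).
    The inverse of 5 mod 16 is 13 (since 5·13 = 65 = 4·16 + 1), so t ≡ 13·0 = 0 ≡ 0 (mod 16).
    Then x = 1890 + 1989·0 = 1890, valid modulo lcm(1989, 16) = 31824: x ≡ 1890 (mod 31824).
Verify against each original: 1890 mod 13 = 5, 1890 mod 17 = 3, 1890 mod 9 = 0, 1890 mod 16 = 2.

x ≡ 1890 (mod 31824).


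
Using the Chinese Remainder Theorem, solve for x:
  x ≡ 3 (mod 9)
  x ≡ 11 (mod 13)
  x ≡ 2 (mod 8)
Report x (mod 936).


Moduli 9, 13, 8 are pairwise coprime; by CRT there is a unique solution modulo M = 9 · 13 · 8 = 936.
Solve pairwise, accumulating the modulus:
  Start with x ≡ 3 (mod 9).
  Combine with x ≡ 11 (mod 13): since gcd(9, 13) = 1, we get a unique residue mod 117.
    Write x = 3 + 9·t and substitute into x ≡ 11 (mod 13): 9·t ≡ 11 − 3 = 8 (mod 13).
    The inverse of 9 mod 13 is 3 (since 9·3 = 27 = 2·13 + 1), so t ≡ 3·8 = 24 ≡ 11 (mod 13).
    Then x = 3 + 9·11 = 102, valid modulo lcm(9, 13) = 117: x ≡ 102 (mod 117).
  Combine with x ≡ 2 (mod 8): since gcd(117, 8) = 1, we get a unique residue mod 936.
    Write x = 102 + 117·t and substitute into x ≡ 2 (mod 8): 117·t ≡ 2 − 102 = -100 (mod 8).
    Reduce coefficients mod 8: 5·t ≡ 4 (mod 8).
    The inverse of 5 mod 8 is 5 (since 5·5 = 25 = 3·8 + 1), so t ≡ 5·4 = 20 ≡ 4 (mod 8).
    Then x = 102 + 117·4 = 570, valid modulo lcm(117, 8) = 936: x ≡ 570 (mod 936).
Verify: 570 mod 9 = 3 ✓, 570 mod 13 = 11 ✓, 570 mod 8 = 2 ✓.

x ≡ 570 (mod 936).


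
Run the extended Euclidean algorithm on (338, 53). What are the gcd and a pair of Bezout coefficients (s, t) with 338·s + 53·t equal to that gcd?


Euclidean algorithm on (338, 53) — divide until remainder is 0:
  338 = 6 · 53 + 20
  53 = 2 · 20 + 13
  20 = 1 · 13 + 7
  13 = 1 · 7 + 6
  7 = 1 · 6 + 1
  6 = 6 · 1 + 0
gcd(338, 53) = 1.
Track Bezout coefficients alongside the remainders: start with r₀ = 338 = a·1 + b·0 (s = 1, t = 0) and r₁ = 53 = a·0 + b·1 (s = 0, t = 1); each new remainder r_{k+1} = r_{k-1} − q_k·r_k inherits s_{k+1} = s_{k-1} − q_k·s_k, t_{k+1} = t_{k-1} − q_k·t_k, so r_k = a·s_k + b·t_k at every step:
  q = 6: r = 20, s = 1 − 6·0 = 1, t = 0 − 6·1 = -6  (check: 338·1 + 53·(-6) = 20)
  q = 2: r = 13, s = 0 − 2·1 = -2, t = 1 − 2·(-6) = 13  (check: 338·(-2) + 53·13 = 13)
  q = 1: r = 7, s = 1 − 1·(-2) = 3, t = -6 − 1·13 = -19  (check: 338·3 + 53·(-19) = 7)
  q = 1: r = 6, s = -2 − 1·3 = -5, t = 13 − 1·(-19) = 32  (check: 338·(-5) + 53·32 = 6)
  q = 1: r = 1, s = 3 − 1·(-5) = 8, t = -19 − 1·32 = -51  (check: 338·8 + 53·(-51) = 1)
The row with r = 1 (the gcd) gives the Bezout coefficients s = 8, t = -51.
Result: 338 · (8) + 53 · (-51) = 1.

gcd(338, 53) = 1; s = 8, t = -51 (check: 338·8 + 53·(-51) = 1).
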